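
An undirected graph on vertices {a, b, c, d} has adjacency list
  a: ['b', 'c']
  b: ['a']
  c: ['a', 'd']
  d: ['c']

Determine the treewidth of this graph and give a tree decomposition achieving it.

Treewidth 1.
One optimal decomposition is:
Bags: B1 = {a, b}  B2 = {a, c}  B3 = {c, d}
Tree: B1–B2, B2–B3

Each bag holds 2 vertices, so the decomposition has width 1, which upper-bounds the treewidth. Any graph with an edge has treewidth ≥ 1, and G has the edge b–a. The upper and lower bounds meet at 1, so that is the treewidth.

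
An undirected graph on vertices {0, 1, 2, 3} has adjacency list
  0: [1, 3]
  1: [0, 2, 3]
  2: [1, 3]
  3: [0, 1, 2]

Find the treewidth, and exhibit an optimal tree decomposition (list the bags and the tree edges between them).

Treewidth 2.
Bags: B1 = {0, 1, 3}  B2 = {1, 2, 3}
Tree: B1–B2

Each bag holds 3 vertices, so the decomposition has width 2, which upper-bounds the treewidth. On the other hand G contains the 3-clique {0, 1, 3}. A clique must lie in a single bag of any decomposition, so no decomposition can have width below 2. The upper and lower bounds meet at 2, so that is the treewidth.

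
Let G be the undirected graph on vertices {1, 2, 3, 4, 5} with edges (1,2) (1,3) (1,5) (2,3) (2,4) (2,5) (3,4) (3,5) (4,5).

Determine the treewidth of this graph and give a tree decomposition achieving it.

The largest bag has 4 vertices, giving width 3; this decomposition certifies tw(G) ≤ 3. Conversely, {1, 2, 3, 5} is a clique of size 4, and the vertices of any clique must share a bag in every tree decomposition; so some bag has ≥ 4 vertices and tw(G) ≥ 3. Therefore the treewidth is 3.

Treewidth 3.
Bags: B1 = {1, 2, 3, 5}  B2 = {2, 3, 4, 5}
Tree: B1–B2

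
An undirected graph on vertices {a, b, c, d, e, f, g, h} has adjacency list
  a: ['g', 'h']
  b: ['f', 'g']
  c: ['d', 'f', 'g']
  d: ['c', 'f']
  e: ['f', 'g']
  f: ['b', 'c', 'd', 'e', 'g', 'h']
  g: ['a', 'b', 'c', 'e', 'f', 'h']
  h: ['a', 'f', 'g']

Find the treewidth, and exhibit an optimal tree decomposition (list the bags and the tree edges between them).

Treewidth 2.
One such decomposition:
Bags: B1 = {e, f, g}  B2 = {f, g, h}  B3 = {c, f, g}  B4 = {a, g, h}  B5 = {c, d, f}  B6 = {b, f, g}
Tree: B1–B2, B2–B3, B2–B4, B3–B5, B1–B6

Every bag has size at most 3, so the width is 3 − 1 = 2 and tw(G) ≤ 2. For the lower bound, the 3 vertices {a, g, h} are pairwise adjacent, and any tree decomposition puts a clique entirely inside one bag — forcing width ≥ 2. Hence tw(G) = 2 exactly.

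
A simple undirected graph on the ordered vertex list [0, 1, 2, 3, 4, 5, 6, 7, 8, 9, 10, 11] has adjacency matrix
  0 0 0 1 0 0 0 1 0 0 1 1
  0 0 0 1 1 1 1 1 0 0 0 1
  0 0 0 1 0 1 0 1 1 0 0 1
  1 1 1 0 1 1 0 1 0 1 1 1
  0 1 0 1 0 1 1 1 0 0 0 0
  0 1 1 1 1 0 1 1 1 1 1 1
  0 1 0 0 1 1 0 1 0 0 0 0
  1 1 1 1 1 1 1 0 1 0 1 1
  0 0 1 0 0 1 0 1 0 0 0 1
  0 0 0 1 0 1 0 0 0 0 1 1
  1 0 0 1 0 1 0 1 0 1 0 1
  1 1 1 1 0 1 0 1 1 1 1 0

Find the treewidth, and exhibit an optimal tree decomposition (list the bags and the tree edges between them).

Treewidth 4.
Bags: B1 = {2, 3, 5, 7, 11}  B2 = {1, 3, 5, 7, 11}  B3 = {3, 5, 7, 10, 11}  B4 = {0, 3, 7, 10, 11}  B5 = {2, 5, 7, 8, 11}  B6 = {3, 5, 9, 10, 11}  B7 = {1, 3, 4, 5, 7}  B8 = {1, 4, 5, 6, 7}
Tree: B1–B2, B2–B3, B3–B4, B1–B5, B3–B6, B2–B7, B7–B8

The largest bag has 5 vertices, giving width 4; this decomposition certifies tw(G) ≤ 4. For the lower bound, the 5 vertices {0, 3, 7, 10, 11} are pairwise adjacent, and any tree decomposition puts a clique entirely inside one bag — forcing width ≥ 4. The upper and lower bounds meet at 4, so that is the treewidth.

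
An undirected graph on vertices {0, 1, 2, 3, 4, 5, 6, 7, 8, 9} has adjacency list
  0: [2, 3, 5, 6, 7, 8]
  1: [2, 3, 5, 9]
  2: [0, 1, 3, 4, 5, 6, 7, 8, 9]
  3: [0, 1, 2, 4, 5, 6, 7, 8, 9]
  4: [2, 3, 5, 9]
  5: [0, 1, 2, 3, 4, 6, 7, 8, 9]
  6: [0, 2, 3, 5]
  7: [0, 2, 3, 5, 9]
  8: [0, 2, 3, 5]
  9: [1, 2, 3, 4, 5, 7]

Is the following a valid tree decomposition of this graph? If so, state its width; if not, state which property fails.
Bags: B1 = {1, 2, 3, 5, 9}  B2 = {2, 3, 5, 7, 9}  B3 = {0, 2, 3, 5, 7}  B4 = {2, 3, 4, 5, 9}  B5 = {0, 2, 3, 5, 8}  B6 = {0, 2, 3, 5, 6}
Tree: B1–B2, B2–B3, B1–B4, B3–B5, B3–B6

Vertex coverage: the bags together contain {0, 1, 2, 3, 4, 5, 6, 7, 8, 9}, the full vertex set. Edge coverage: each edge of G has both endpoints in at least one bag. Running intersection: for every vertex, the bags containing it form a connected subtree. All three properties hold, so this is a valid tree decomposition of width max|bag| − 1 = 4, and hence tw(G) ≤ 4.

Yes; width 4.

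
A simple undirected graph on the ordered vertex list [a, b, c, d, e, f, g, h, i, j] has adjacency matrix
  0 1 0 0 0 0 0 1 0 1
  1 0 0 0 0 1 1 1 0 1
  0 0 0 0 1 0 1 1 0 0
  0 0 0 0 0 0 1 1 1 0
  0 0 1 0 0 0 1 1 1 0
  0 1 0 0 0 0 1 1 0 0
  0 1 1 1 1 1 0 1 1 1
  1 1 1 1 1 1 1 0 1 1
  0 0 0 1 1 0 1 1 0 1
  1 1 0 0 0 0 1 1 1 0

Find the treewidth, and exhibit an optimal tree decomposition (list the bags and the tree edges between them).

Treewidth 3.
Bags: B1 = {b, g, h, j}  B2 = {a, b, h, j}  B3 = {g, h, i, j}  B4 = {e, g, h, i}  B5 = {d, g, h, i}  B6 = {c, e, g, h}  B7 = {b, f, g, h}
Tree: B1–B2, B1–B3, B3–B4, B4–B5, B4–B6, B1–B7

The largest bag has 4 vertices, giving width 3; this decomposition certifies tw(G) ≤ 3. Conversely, {c, e, g, h} is a clique of size 4, and the vertices of any clique must share a bag in every tree decomposition; so some bag has ≥ 4 vertices and tw(G) ≥ 3. Hence tw(G) = 3 exactly.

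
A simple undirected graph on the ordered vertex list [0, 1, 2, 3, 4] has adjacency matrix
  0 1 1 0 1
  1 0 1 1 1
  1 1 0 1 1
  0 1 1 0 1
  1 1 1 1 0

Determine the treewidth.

A width-3 tree decomposition is:
Bags: B1 = {1, 2, 3, 4}  B2 = {0, 1, 2, 4}
Tree: B1–B2
Every bag has size at most 4, so the width is 4 − 1 = 3 and tw(G) ≤ 3. For the lower bound, the 4 vertices {0, 1, 2, 4} are pairwise adjacent, and any tree decomposition puts a clique entirely inside one bag — forcing width ≥ 3. Hence tw(G) = 3 exactly.

3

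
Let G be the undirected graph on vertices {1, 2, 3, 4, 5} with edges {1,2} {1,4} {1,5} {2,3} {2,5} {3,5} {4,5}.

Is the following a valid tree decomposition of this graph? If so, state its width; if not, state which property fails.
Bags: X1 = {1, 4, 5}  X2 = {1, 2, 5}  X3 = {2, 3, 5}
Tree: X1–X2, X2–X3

Vertex coverage: the bags together contain {1, 2, 3, 4, 5}, the full vertex set. Edge coverage: each edge of G has both endpoints in at least one bag. Running intersection: for every vertex, the bags containing it form a connected subtree. All three properties hold, so this is a valid tree decomposition of width max|bag| − 1 = 2, and hence tw(G) ≤ 2.

Yes; width 2.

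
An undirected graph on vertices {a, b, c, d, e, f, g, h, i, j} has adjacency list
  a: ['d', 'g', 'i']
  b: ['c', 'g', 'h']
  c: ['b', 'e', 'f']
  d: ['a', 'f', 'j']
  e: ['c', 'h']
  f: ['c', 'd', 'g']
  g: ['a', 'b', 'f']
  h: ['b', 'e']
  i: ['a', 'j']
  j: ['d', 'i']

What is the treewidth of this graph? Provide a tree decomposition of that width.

Each bag holds 3 vertices, so the decomposition has width 2, which upper-bounds the treewidth. For the lower bound, G contains the cycle e–h–b–c–e, so G is not a forest; only forests have treewidth ≤ 1, hence tw(G) ≥ 2. The upper and lower bounds meet at 2, so that is the treewidth.

Treewidth 2.
One optimal decomposition is:
Bags: B1 = {c, e, h}  B2 = {b, c, h}  B3 = {b, c, f}  B4 = {b, f, g}  B5 = {d, f, g}  B6 = {a, d, g}  B7 = {a, d, j}  B8 = {a, i, j}
Tree: B1–B2, B2–B3, B3–B4, B4–B5, B5–B6, B6–B7, B7–B8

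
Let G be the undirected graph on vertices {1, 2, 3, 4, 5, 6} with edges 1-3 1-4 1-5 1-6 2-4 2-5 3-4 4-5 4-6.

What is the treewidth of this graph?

2

A width-2 tree decomposition is:
Bags: B1 = {1, 4, 5}  B2 = {1, 4, 6}  B3 = {1, 3, 4}  B4 = {2, 4, 5}
Tree: B1–B2, B1–B3, B1–B4
Each bag holds 3 vertices, so the decomposition has width 2, which upper-bounds the treewidth. On the other hand G contains the 3-clique {1, 3, 4}. A clique must lie in a single bag of any decomposition, so no decomposition can have width below 2. Combining the bounds, tw(G) = 2.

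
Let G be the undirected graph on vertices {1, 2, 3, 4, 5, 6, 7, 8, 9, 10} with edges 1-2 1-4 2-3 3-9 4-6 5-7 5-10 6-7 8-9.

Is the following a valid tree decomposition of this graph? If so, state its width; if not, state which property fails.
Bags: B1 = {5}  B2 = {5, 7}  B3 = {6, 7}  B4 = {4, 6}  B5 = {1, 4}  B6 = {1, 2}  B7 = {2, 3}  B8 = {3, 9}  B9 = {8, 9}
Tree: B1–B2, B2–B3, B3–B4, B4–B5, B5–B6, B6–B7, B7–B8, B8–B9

No — vertex 10 appears in no bag.

A tree decomposition must satisfy three properties: every vertex lies in some bag; for every edge, both endpoints lie together in some bag; and for every vertex, the bags containing it form a connected subtree. Here vertex 10 appears in no bag, so the decomposition is invalid.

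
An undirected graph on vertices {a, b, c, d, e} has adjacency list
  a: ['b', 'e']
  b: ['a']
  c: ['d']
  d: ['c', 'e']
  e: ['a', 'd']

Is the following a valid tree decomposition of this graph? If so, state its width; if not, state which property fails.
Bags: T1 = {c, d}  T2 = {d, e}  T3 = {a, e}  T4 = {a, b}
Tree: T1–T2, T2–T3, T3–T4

Yes; width 1.

Checking the three conditions: (i) the bags cover all of {a, b, c, d, e}; (ii) for each edge, some bag contains both endpoints; (iii) the bags containing any fixed vertex form a subtree. All hold, so the decomposition is valid with width 2 − 1 = 1.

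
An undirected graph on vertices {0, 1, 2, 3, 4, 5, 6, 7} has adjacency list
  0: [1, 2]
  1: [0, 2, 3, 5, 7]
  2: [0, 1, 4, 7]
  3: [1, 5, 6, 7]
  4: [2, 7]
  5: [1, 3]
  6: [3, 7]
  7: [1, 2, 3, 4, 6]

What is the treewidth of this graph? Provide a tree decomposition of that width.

The largest bag has 3 vertices, giving width 2; this decomposition certifies tw(G) ≤ 2. For the lower bound, the 3 vertices {0, 1, 2} are pairwise adjacent, and any tree decomposition puts a clique entirely inside one bag — forcing width ≥ 2. The upper and lower bounds meet at 2, so that is the treewidth.

Treewidth 2.
Bags: B1 = {1, 3, 7}  B2 = {1, 2, 7}  B3 = {0, 1, 2}  B4 = {2, 4, 7}  B5 = {1, 3, 5}  B6 = {3, 6, 7}
Tree: B1–B2, B2–B3, B2–B4, B1–B5, B1–B6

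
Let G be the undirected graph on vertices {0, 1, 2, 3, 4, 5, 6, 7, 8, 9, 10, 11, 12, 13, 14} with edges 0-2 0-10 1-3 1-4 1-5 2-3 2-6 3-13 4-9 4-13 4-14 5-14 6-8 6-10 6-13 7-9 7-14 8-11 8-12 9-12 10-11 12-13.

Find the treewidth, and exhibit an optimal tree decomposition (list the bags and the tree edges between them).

Each bag holds 4 vertices, so the decomposition has width 3, which upper-bounds the treewidth. For the lower bound: the 4 vertex sets {0,10,11}, {2}, {6}, {3,8,12,13} are disjoint, each induces a connected subgraph, and every pair is joined by at least one edge of G. Contracting each set to a single vertex therefore yields K_{4} as a minor, and since treewidth is minor-monotone, tw(G) ≥ tw(K_{4}) = 3. Therefore the treewidth is 3.

Treewidth 3.
One such decomposition:
Bags: B1 = {0, 2, 10, 11}  B2 = {2, 6, 10, 11}  B3 = {2, 6, 8, 11}  B4 = {2, 3, 6, 8}  B5 = {3, 6, 8, 13}  B6 = {3, 8, 12, 13}  B7 = {1, 3, 12, 13}  B8 = {1, 4, 12, 13}  B9 = {1, 4, 9, 12}  B10 = {1, 4, 5, 9}  B11 = {4, 5, 9, 14}  B12 = {5, 7, 9, 14}
Tree: B1–B2, B2–B3, B3–B4, B4–B5, B5–B6, B6–B7, B7–B8, B8–B9, B9–B10, B10–B11, B11–B12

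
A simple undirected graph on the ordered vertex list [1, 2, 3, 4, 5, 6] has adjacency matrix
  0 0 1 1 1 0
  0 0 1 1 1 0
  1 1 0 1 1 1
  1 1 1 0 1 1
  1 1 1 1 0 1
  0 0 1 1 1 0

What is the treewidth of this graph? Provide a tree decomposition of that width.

The largest bag has 4 vertices, giving width 3; this decomposition certifies tw(G) ≤ 3. For the lower bound, the 4 vertices {1, 3, 4, 5} are pairwise adjacent, and any tree decomposition puts a clique entirely inside one bag — forcing width ≥ 3. Combining the bounds, tw(G) = 3.

Treewidth 3.
One such decomposition:
Bags: B1 = {2, 3, 4, 5}  B2 = {3, 4, 5, 6}  B3 = {1, 3, 4, 5}
Tree: B1–B2, B2–B3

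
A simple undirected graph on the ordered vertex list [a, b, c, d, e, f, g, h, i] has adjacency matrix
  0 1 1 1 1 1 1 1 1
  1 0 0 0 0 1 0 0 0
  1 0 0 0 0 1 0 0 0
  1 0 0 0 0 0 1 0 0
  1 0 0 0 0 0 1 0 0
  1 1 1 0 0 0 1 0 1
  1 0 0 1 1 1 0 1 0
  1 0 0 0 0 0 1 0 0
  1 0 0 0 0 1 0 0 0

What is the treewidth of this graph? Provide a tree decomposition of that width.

Treewidth 2.
One optimal decomposition is:
Bags: B1 = {a, f, g}  B2 = {a, d, g}  B3 = {a, e, g}  B4 = {a, c, f}  B5 = {a, g, h}  B6 = {a, b, f}  B7 = {a, f, i}
Tree: B1–B2, B1–B3, B1–B4, B3–B5, B4–B6, B4–B7

Every bag has size at most 3, so the width is 3 − 1 = 2 and tw(G) ≤ 2. On the other hand G contains the 3-clique {a, d, g}. A clique must lie in a single bag of any decomposition, so no decomposition can have width below 2. The upper and lower bounds meet at 2, so that is the treewidth.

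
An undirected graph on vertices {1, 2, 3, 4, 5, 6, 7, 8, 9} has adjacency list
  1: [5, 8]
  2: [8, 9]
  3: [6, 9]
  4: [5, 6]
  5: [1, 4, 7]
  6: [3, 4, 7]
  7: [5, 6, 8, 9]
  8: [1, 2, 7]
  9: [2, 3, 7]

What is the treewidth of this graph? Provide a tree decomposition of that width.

Every bag has size at most 4, so the width is 4 − 1 = 3 and tw(G) ≤ 3. For the lower bound: the 4 vertex sets {3,4,6}, {5}, {7}, {1,2,8,9} are disjoint, each induces a connected subgraph, and every pair is joined by at least one edge of G. Contracting each set to a single vertex therefore yields K_{4} as a minor, and since treewidth is minor-monotone, tw(G) ≥ tw(K_{4}) = 3. Hence tw(G) = 3 exactly.

Treewidth 3.
One optimal decomposition is:
Bags: B1 = {3, 4, 5, 6}  B2 = {3, 5, 6, 7}  B3 = {3, 5, 7, 9}  B4 = {1, 5, 7, 9}  B5 = {1, 7, 8, 9}  B6 = {1, 2, 8, 9}
Tree: B1–B2, B2–B3, B3–B4, B4–B5, B5–B6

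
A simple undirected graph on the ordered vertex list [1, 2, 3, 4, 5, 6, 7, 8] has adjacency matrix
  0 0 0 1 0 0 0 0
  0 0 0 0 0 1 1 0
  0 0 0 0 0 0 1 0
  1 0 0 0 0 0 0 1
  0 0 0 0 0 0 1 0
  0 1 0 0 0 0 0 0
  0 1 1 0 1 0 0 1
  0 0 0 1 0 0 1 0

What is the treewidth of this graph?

1

A width-1 tree decomposition is:
Bags: B1 = {5, 7}  B2 = {7, 8}  B3 = {3, 7}  B4 = {4, 8}  B5 = {2, 7}  B6 = {1, 4}  B7 = {2, 6}
Tree: B1–B2, B2–B3, B2–B4, B2–B5, B4–B6, B5–B7
The largest bag has 2 vertices, giving width 1; this decomposition certifies tw(G) ≤ 1. Any graph with an edge has treewidth ≥ 1, and G has the edge 7–5. Hence tw(G) = 1 exactly.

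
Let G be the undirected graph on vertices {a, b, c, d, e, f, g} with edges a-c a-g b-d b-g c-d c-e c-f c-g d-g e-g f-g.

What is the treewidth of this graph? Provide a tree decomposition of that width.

Treewidth 2.
Bags: B1 = {c, d, g}  B2 = {b, d, g}  B3 = {c, f, g}  B4 = {a, c, g}  B5 = {c, e, g}
Tree: B1–B2, B1–B3, B3–B4, B4–B5

The largest bag has 3 vertices, giving width 2; this decomposition certifies tw(G) ≤ 2. On the other hand G contains the 3-clique {c, d, g}. A clique must lie in a single bag of any decomposition, so no decomposition can have width below 2. Combining the bounds, tw(G) = 2.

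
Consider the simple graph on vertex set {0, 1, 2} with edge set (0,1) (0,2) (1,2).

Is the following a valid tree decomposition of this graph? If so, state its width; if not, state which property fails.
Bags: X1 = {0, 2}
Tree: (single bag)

No — vertex 1 appears in no bag.

A tree decomposition must satisfy three properties: every vertex lies in some bag; for every edge, both endpoints lie together in some bag; and for every vertex, the bags containing it form a connected subtree. Here vertex 1 appears in no bag, so the decomposition is invalid.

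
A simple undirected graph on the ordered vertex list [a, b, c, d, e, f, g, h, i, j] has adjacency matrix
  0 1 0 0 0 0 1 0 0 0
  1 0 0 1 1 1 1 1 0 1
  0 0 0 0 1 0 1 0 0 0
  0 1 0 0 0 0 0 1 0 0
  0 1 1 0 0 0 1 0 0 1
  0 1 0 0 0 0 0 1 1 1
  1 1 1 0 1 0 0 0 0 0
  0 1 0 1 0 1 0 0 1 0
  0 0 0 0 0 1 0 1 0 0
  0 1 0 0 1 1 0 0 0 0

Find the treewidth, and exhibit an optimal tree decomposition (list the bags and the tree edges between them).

Treewidth 2.
One such decomposition:
Bags: B1 = {f, h, i}  B2 = {b, f, h}  B3 = {b, f, j}  B4 = {b, e, j}  B5 = {b, d, h}  B6 = {b, e, g}  B7 = {a, b, g}  B8 = {c, e, g}
Tree: B1–B2, B2–B3, B3–B4, B2–B5, B4–B6, B6–B7, B6–B8

The largest bag has 3 vertices, giving width 2; this decomposition certifies tw(G) ≤ 2. On the other hand G contains the 3-clique {c, e, g}. A clique must lie in a single bag of any decomposition, so no decomposition can have width below 2. Therefore the treewidth is 2.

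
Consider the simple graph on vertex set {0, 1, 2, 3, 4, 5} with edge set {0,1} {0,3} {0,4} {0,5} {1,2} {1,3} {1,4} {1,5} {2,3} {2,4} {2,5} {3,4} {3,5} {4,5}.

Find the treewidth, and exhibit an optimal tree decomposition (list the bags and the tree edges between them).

Treewidth 4.
Bags: B1 = {1, 2, 3, 4, 5}  B2 = {0, 1, 3, 4, 5}
Tree: B1–B2

The largest bag has 5 vertices, giving width 4; this decomposition certifies tw(G) ≤ 4. For the lower bound, the 5 vertices {0, 1, 3, 4, 5} are pairwise adjacent, and any tree decomposition puts a clique entirely inside one bag — forcing width ≥ 4. Combining the bounds, tw(G) = 4.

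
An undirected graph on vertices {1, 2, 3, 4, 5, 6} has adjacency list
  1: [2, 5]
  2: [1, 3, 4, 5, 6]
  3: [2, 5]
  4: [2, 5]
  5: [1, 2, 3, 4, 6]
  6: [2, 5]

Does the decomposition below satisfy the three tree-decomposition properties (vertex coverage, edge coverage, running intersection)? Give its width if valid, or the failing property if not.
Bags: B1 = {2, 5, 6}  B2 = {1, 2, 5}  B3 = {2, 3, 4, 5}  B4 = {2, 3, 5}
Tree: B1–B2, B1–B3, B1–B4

No — bags containing vertex 3 are not connected in the tree.

A tree decomposition must satisfy three properties: every vertex lies in some bag; for every edge, both endpoints lie together in some bag; and for every vertex, the bags containing it form a connected subtree. Here bags containing vertex 3 are not connected in the tree, so the decomposition is invalid.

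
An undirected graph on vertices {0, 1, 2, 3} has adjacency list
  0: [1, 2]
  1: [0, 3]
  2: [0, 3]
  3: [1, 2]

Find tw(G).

A width-2 tree decomposition is:
Bags: B1 = {0, 1, 3}  B2 = {0, 2, 3}
Tree: B1–B2
The largest bag has 3 vertices, giving width 2; this decomposition certifies tw(G) ≤ 2. The edges 3–1–0–2–3 form a cycle, so G is not a tree and its treewidth is at least 2. Combining the bounds, tw(G) = 2.

2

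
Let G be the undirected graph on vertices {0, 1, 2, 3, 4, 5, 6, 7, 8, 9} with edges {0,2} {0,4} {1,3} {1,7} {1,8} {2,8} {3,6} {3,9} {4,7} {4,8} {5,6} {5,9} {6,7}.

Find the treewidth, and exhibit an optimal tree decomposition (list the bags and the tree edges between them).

Each bag holds 3 vertices, so the decomposition has width 2, which upper-bounds the treewidth. The edges 0–2–8–4–0 form a cycle, so G is not a tree and its treewidth is at least 2. Combining the bounds, tw(G) = 2.

Treewidth 2.
Bags: B1 = {0, 2, 4}  B2 = {2, 4, 8}  B3 = {4, 7, 8}  B4 = {1, 7, 8}  B5 = {1, 6, 7}  B6 = {1, 3, 6}  B7 = {3, 5, 6}  B8 = {3, 5, 9}
Tree: B1–B2, B2–B3, B3–B4, B4–B5, B5–B6, B6–B7, B7–B8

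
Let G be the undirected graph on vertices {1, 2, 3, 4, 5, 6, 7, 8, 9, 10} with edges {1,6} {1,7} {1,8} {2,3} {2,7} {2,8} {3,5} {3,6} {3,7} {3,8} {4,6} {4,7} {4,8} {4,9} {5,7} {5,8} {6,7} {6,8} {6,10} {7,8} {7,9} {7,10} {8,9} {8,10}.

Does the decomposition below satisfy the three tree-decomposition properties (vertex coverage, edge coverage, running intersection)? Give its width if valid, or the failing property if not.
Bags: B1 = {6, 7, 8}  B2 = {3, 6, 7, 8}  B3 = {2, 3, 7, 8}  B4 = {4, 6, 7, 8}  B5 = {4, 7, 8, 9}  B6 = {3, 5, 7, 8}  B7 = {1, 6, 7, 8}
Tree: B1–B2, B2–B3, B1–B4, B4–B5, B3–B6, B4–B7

A tree decomposition must satisfy three properties: every vertex lies in some bag; for every edge, both endpoints lie together in some bag; and for every vertex, the bags containing it form a connected subtree. Here vertex 10 appears in no bag, so the decomposition is invalid.

No — vertex 10 appears in no bag.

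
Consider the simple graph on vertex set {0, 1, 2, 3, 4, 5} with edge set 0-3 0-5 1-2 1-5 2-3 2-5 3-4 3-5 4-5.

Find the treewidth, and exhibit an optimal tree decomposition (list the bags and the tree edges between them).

Treewidth 2.
One optimal decomposition is:
Bags: B1 = {2, 3, 5}  B2 = {3, 4, 5}  B3 = {0, 3, 5}  B4 = {1, 2, 5}
Tree: B1–B2, B1–B3, B1–B4

The largest bag has 3 vertices, giving width 2; this decomposition certifies tw(G) ≤ 2. On the other hand G contains the 3-clique {1, 2, 5}. A clique must lie in a single bag of any decomposition, so no decomposition can have width below 2. Hence tw(G) = 2 exactly.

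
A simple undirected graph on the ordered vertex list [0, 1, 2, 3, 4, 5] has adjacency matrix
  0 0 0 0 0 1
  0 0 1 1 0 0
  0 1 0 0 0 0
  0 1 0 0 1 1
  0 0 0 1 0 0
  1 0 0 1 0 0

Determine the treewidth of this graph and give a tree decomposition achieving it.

Treewidth 1.
Bags: B1 = {1, 2}  B2 = {1, 3}  B3 = {3, 4}  B4 = {3, 5}  B5 = {0, 5}
Tree: B1–B2, B2–B3, B3–B4, B4–B5

Each bag holds 2 vertices, so the decomposition has width 1, which upper-bounds the treewidth. Any graph with an edge has treewidth ≥ 1, and G has the edge 2–1. Combining the bounds, tw(G) = 1.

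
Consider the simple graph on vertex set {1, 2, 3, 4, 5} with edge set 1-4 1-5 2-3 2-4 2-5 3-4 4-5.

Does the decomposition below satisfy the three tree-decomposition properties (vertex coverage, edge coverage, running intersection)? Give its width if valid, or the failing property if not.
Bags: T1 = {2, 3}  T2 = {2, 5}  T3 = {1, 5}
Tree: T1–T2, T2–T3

A tree decomposition must satisfy three properties: every vertex lies in some bag; for every edge, both endpoints lie together in some bag; and for every vertex, the bags containing it form a connected subtree. Here vertex 4 appears in no bag, so the decomposition is invalid.

No — vertex 4 appears in no bag.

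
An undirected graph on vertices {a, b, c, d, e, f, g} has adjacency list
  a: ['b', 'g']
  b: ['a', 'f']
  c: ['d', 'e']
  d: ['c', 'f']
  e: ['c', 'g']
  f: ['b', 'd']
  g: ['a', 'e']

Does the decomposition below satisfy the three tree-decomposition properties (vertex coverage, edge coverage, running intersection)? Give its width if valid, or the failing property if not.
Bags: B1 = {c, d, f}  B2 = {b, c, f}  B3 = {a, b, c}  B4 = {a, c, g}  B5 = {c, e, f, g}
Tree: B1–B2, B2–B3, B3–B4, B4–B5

A tree decomposition must satisfy three properties: every vertex lies in some bag; for every edge, both endpoints lie together in some bag; and for every vertex, the bags containing it form a connected subtree. Here bags containing vertex f are not connected in the tree, so the decomposition is invalid.

No — bags containing vertex f are not connected in the tree.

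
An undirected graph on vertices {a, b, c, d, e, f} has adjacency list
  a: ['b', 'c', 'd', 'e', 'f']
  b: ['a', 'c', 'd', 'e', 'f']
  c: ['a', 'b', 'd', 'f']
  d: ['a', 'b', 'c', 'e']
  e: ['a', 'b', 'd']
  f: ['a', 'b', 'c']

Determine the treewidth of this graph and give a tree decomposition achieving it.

Each bag holds 4 vertices, so the decomposition has width 3, which upper-bounds the treewidth. For the lower bound, the 4 vertices {a, b, d, e} are pairwise adjacent, and any tree decomposition puts a clique entirely inside one bag — forcing width ≥ 3. Therefore the treewidth is 3.

Treewidth 3.
One such decomposition:
Bags: B1 = {a, b, c, d}  B2 = {a, b, d, e}  B3 = {a, b, c, f}
Tree: B1–B2, B1–B3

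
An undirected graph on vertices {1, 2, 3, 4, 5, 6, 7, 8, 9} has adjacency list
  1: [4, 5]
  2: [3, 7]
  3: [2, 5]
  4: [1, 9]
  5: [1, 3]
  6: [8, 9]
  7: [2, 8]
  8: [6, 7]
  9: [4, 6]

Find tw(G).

2

A width-2 tree decomposition is:
Bags: B1 = {2, 3, 7}  B2 = {3, 5, 7}  B3 = {1, 5, 7}  B4 = {1, 4, 7}  B5 = {4, 7, 9}  B6 = {6, 7, 9}  B7 = {6, 7, 8}
Tree: B1–B2, B2–B3, B3–B4, B4–B5, B5–B6, B6–B7
Every bag has size at most 3, so the width is 3 − 1 = 2 and tw(G) ≤ 2. For the lower bound, G contains the cycle 7–2–3–5–1–4–9–6–8–7, so G is not a forest; only forests have treewidth ≤ 1, hence tw(G) ≥ 2. The upper and lower bounds meet at 2, so that is the treewidth.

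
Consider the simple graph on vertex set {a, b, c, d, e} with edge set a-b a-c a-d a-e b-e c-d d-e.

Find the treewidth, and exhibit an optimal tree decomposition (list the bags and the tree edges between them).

Treewidth 2.
Bags: B1 = {a, b, e}  B2 = {a, d, e}  B3 = {a, c, d}
Tree: B1–B2, B2–B3

The largest bag has 3 vertices, giving width 2; this decomposition certifies tw(G) ≤ 2. For the lower bound, the 3 vertices {a, d, e} are pairwise adjacent, and any tree decomposition puts a clique entirely inside one bag — forcing width ≥ 2. Combining the bounds, tw(G) = 2.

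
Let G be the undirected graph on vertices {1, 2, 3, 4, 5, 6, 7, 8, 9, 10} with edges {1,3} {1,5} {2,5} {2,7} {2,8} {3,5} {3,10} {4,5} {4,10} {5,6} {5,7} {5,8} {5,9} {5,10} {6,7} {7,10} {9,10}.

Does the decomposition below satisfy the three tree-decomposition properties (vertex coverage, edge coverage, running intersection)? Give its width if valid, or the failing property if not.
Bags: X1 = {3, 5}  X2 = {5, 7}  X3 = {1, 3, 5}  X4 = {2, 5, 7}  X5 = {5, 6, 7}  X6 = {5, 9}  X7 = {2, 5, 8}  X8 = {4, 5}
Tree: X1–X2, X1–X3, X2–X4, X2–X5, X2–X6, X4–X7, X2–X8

A tree decomposition must satisfy three properties: every vertex lies in some bag; for every edge, both endpoints lie together in some bag; and for every vertex, the bags containing it form a connected subtree. Here vertex 10 appears in no bag, so the decomposition is invalid.

No — vertex 10 appears in no bag.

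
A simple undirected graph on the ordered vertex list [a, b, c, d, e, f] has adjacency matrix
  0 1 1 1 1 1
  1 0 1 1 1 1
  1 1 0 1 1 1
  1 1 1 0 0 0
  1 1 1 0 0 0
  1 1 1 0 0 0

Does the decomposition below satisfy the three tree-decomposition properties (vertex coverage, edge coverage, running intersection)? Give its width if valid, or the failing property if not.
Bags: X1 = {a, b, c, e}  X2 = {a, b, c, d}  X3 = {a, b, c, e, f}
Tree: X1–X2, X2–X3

A tree decomposition must satisfy three properties: every vertex lies in some bag; for every edge, both endpoints lie together in some bag; and for every vertex, the bags containing it form a connected subtree. Here bags containing vertex e are not connected in the tree, so the decomposition is invalid.

No — bags containing vertex e are not connected in the tree.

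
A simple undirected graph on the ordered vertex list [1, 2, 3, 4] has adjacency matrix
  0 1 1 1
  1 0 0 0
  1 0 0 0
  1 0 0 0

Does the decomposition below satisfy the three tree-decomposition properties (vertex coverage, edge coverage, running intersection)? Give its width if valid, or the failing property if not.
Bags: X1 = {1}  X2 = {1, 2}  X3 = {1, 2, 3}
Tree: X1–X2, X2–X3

No — vertex 4 appears in no bag.

A tree decomposition must satisfy three properties: every vertex lies in some bag; for every edge, both endpoints lie together in some bag; and for every vertex, the bags containing it form a connected subtree. Here vertex 4 appears in no bag, so the decomposition is invalid.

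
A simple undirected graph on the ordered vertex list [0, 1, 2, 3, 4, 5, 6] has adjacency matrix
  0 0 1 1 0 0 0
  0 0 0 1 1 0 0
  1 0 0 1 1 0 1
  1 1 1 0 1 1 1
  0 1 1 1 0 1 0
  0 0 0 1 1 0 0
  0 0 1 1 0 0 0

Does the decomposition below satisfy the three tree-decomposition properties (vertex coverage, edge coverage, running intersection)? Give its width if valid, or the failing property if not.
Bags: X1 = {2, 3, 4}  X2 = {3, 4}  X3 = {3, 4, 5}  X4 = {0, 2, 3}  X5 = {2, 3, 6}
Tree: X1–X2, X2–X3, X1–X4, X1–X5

No — vertex 1 appears in no bag.

A tree decomposition must satisfy three properties: every vertex lies in some bag; for every edge, both endpoints lie together in some bag; and for every vertex, the bags containing it form a connected subtree. Here vertex 1 appears in no bag, so the decomposition is invalid.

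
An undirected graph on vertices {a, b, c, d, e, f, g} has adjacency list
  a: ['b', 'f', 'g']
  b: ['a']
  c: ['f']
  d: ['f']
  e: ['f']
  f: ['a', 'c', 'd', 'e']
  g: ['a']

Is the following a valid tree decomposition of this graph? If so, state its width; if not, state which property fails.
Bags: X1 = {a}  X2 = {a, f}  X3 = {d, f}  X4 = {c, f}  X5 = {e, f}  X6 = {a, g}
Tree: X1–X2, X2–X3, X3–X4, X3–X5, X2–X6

A tree decomposition must satisfy three properties: every vertex lies in some bag; for every edge, both endpoints lie together in some bag; and for every vertex, the bags containing it form a connected subtree. Here vertex b appears in no bag, so the decomposition is invalid.

No — vertex b appears in no bag.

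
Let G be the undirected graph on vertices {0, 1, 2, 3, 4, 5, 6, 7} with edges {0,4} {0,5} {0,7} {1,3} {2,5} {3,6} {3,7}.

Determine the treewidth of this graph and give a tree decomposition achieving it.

Treewidth 1.
Bags: B1 = {0, 7}  B2 = {0, 4}  B3 = {0, 5}  B4 = {3, 7}  B5 = {1, 3}  B6 = {3, 6}  B7 = {2, 5}
Tree: B1–B2, B1–B3, B1–B4, B4–B5, B5–B6, B3–B7

Every bag has size at most 2, so the width is 2 − 1 = 1 and tw(G) ≤ 1. Since G has at least one edge (e.g. 0–7), it is not an edgeless graph, so tw(G) ≥ 1. Hence tw(G) = 1 exactly.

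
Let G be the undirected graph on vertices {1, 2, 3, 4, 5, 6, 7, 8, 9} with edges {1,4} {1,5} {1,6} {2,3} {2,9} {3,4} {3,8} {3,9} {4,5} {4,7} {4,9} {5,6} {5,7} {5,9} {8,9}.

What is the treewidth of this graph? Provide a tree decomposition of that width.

Treewidth 2.
One optimal decomposition is:
Bags: B1 = {4, 5, 9}  B2 = {3, 4, 9}  B3 = {1, 4, 5}  B4 = {1, 5, 6}  B5 = {2, 3, 9}  B6 = {4, 5, 7}  B7 = {3, 8, 9}
Tree: B1–B2, B1–B3, B3–B4, B2–B5, B1–B6, B2–B7

Every bag has size at most 3, so the width is 3 − 1 = 2 and tw(G) ≤ 2. Conversely, {3, 8, 9} is a clique of size 3, and the vertices of any clique must share a bag in every tree decomposition; so some bag has ≥ 3 vertices and tw(G) ≥ 2. Hence tw(G) = 2 exactly.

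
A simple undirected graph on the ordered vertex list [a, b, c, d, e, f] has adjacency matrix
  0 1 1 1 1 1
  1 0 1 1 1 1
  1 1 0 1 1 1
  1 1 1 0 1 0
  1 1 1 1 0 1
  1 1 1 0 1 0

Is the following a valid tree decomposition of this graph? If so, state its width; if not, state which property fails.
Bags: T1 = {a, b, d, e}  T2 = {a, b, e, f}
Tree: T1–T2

A tree decomposition must satisfy three properties: every vertex lies in some bag; for every edge, both endpoints lie together in some bag; and for every vertex, the bags containing it form a connected subtree. Here vertex c appears in no bag, so the decomposition is invalid.

No — vertex c appears in no bag.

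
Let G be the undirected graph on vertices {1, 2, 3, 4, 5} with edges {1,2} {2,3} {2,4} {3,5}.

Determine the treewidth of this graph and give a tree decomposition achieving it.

Treewidth 1.
One optimal decomposition is:
Bags: B1 = {2, 3}  B2 = {2, 4}  B3 = {3, 5}  B4 = {1, 2}
Tree: B1–B2, B1–B3, B2–B4

Every bag has size at most 2, so the width is 2 − 1 = 1 and tw(G) ≤ 1. Since G has at least one edge (e.g. 3–2), it is not an edgeless graph, so tw(G) ≥ 1. The upper and lower bounds meet at 1, so that is the treewidth.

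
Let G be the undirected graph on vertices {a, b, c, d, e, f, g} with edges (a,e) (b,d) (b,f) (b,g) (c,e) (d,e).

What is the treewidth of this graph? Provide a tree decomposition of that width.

Each bag holds 2 vertices, so the decomposition has width 1, which upper-bounds the treewidth. Since G has at least one edge (e.g. e–d), it is not an edgeless graph, so tw(G) ≥ 1. Therefore the treewidth is 1.

Treewidth 1.
Bags: B1 = {d, e}  B2 = {b, d}  B3 = {b, g}  B4 = {b, f}  B5 = {a, e}  B6 = {c, e}
Tree: B1–B2, B2–B3, B3–B4, B1–B5, B1–B6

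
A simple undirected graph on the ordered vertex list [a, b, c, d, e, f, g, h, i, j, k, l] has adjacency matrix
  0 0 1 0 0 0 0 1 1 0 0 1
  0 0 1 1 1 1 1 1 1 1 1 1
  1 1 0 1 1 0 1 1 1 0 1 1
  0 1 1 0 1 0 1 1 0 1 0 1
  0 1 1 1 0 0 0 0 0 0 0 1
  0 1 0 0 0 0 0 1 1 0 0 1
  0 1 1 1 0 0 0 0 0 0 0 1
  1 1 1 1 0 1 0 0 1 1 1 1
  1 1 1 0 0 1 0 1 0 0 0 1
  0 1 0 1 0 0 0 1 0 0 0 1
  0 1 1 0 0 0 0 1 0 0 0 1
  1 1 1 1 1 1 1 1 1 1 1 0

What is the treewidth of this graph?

4

A width-4 tree decomposition is:
Bags: B1 = {b, c, h, i, l}  B2 = {b, c, h, k, l}  B3 = {b, c, d, h, l}  B4 = {b, d, h, j, l}  B5 = {b, c, d, e, l}  B6 = {a, c, h, i, l}  B7 = {b, f, h, i, l}  B8 = {b, c, d, g, l}
Tree: B1–B2, B1–B3, B3–B4, B3–B5, B1–B6, B1–B7, B3–B8
Each bag holds 5 vertices, so the decomposition has width 4, which upper-bounds the treewidth. For the lower bound, the 5 vertices {a, c, h, i, l} are pairwise adjacent, and any tree decomposition puts a clique entirely inside one bag — forcing width ≥ 4. The upper and lower bounds meet at 4, so that is the treewidth.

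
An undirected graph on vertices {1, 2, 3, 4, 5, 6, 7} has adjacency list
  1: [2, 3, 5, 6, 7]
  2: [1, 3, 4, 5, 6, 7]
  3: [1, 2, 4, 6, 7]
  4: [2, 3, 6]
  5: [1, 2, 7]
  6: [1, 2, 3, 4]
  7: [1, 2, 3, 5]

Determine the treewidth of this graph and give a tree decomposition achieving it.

The largest bag has 4 vertices, giving width 3; this decomposition certifies tw(G) ≤ 3. For the lower bound, the 4 vertices {1, 2, 3, 6} are pairwise adjacent, and any tree decomposition puts a clique entirely inside one bag — forcing width ≥ 3. The upper and lower bounds meet at 3, so that is the treewidth.

Treewidth 3.
One such decomposition:
Bags: B1 = {1, 2, 5, 7}  B2 = {1, 2, 3, 7}  B3 = {1, 2, 3, 6}  B4 = {2, 3, 4, 6}
Tree: B1–B2, B2–B3, B3–B4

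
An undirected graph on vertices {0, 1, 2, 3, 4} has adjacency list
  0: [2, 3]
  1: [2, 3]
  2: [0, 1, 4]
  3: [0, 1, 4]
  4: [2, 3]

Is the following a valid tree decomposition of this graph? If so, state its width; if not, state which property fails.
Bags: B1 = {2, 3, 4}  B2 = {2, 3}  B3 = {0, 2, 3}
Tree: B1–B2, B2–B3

A tree decomposition must satisfy three properties: every vertex lies in some bag; for every edge, both endpoints lie together in some bag; and for every vertex, the bags containing it form a connected subtree. Here vertex 1 appears in no bag, so the decomposition is invalid.

No — vertex 1 appears in no bag.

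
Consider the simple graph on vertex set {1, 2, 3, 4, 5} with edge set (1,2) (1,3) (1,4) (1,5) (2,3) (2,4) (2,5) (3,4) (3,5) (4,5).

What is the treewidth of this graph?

4

A width-4 tree decomposition is:
Bags: B1 = {1, 2, 3, 4, 5}
Tree: (single bag)
With just one bag of size 5, the width is 5 − 1 = 4, so tw(G) ≤ 4. Conversely, {1, 2, 3, 4, 5} is a clique of size 5, and the vertices of any clique must share a bag in every tree decomposition; so some bag has ≥ 5 vertices and tw(G) ≥ 4. Combining the bounds, tw(G) = 4.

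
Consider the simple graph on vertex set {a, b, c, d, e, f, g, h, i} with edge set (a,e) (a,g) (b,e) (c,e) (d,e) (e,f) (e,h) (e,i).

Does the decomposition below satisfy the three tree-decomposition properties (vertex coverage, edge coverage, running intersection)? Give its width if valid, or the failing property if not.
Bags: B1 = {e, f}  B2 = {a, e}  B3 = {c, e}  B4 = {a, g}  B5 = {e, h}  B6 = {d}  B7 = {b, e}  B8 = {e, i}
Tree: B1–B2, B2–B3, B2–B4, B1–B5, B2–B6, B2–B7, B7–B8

A tree decomposition must satisfy three properties: every vertex lies in some bag; for every edge, both endpoints lie together in some bag; and for every vertex, the bags containing it form a connected subtree. Here edge (e,d) lies in no bag, so the decomposition is invalid.

No — edge (e,d) lies in no bag.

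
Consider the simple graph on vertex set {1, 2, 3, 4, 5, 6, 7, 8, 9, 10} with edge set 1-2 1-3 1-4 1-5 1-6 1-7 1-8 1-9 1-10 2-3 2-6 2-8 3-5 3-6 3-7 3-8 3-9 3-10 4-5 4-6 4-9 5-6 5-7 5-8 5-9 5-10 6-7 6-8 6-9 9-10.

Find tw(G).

A width-4 tree decomposition is:
Bags: B1 = {1, 3, 5, 6, 7}  B2 = {1, 3, 5, 6, 8}  B3 = {1, 3, 5, 6, 9}  B4 = {1, 3, 5, 9, 10}  B5 = {1, 4, 5, 6, 9}  B6 = {1, 2, 3, 6, 8}
Tree: B1–B2, B2–B3, B3–B4, B3–B5, B2–B6
Every bag has size at most 5, so the width is 5 − 1 = 4 and tw(G) ≤ 4. On the other hand G contains the 5-clique {1, 2, 3, 6, 8}. A clique must lie in a single bag of any decomposition, so no decomposition can have width below 4. The upper and lower bounds meet at 4, so that is the treewidth.

4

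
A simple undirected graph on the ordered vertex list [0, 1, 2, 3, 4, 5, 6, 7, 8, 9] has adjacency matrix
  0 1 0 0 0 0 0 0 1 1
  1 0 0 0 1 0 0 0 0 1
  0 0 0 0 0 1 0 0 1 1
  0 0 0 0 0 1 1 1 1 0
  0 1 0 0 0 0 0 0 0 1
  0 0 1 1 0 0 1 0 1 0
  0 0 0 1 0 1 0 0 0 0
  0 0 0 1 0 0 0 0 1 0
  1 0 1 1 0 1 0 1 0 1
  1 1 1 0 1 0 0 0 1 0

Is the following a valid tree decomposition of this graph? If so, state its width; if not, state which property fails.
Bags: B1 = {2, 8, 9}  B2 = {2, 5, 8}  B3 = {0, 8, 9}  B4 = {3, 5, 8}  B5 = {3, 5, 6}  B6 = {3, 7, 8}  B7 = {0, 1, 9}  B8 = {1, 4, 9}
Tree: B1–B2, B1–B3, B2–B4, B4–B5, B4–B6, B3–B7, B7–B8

Yes; width 2.

Every vertex of G appears in some bag (union = {0, 1, 2, 3, 4, 5, 6, 7, 8, 9}); every edge is covered by a bag; and for each vertex v the set of bags containing v is connected in the bag tree. The decomposition is therefore valid. The largest bag has 3 vertices, so the width is 2.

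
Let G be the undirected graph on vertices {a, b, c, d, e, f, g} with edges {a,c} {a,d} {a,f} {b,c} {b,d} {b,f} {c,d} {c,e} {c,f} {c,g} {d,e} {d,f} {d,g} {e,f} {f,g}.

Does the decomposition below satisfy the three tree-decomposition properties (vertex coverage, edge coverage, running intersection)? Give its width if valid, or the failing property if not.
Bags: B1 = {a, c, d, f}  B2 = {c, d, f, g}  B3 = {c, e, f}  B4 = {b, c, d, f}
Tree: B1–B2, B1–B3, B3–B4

A tree decomposition must satisfy three properties: every vertex lies in some bag; for every edge, both endpoints lie together in some bag; and for every vertex, the bags containing it form a connected subtree. Here edge (d,e) lies in no bag, so the decomposition is invalid.

No — edge (d,e) lies in no bag.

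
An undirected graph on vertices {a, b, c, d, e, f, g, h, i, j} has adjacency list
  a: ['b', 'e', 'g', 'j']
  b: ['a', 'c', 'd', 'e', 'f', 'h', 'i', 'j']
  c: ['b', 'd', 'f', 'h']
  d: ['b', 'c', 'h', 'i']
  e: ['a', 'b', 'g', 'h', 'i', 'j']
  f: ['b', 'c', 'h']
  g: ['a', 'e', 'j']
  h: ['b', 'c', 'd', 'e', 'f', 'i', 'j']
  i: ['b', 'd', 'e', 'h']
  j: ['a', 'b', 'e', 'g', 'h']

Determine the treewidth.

A width-3 tree decomposition is:
Bags: B1 = {b, d, h, i}  B2 = {b, c, d, h}  B3 = {b, e, h, i}  B4 = {b, c, f, h}  B5 = {b, e, h, j}  B6 = {a, b, e, j}  B7 = {a, e, g, j}
Tree: B1–B2, B1–B3, B2–B4, B3–B5, B5–B6, B6–B7
Each bag holds 4 vertices, so the decomposition has width 3, which upper-bounds the treewidth. For the lower bound, the 4 vertices {a, e, g, j} are pairwise adjacent, and any tree decomposition puts a clique entirely inside one bag — forcing width ≥ 3. Combining the bounds, tw(G) = 3.

3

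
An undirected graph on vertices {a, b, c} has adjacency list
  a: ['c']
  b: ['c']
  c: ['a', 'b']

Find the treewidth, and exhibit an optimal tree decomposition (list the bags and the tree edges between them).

Treewidth 1.
One optimal decomposition is:
Bags: B1 = {b, c}  B2 = {a, c}
Tree: B1–B2

Every bag has size at most 2, so the width is 2 − 1 = 1 and tw(G) ≤ 1. Any graph with an edge has treewidth ≥ 1, and G has the edge b–c. The upper and lower bounds meet at 1, so that is the treewidth.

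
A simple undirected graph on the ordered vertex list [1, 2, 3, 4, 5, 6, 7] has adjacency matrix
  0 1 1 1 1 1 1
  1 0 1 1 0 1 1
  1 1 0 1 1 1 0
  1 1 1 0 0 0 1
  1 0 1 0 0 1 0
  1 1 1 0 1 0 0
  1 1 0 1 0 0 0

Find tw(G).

3

A width-3 tree decomposition is:
Bags: B1 = {1, 2, 3, 4}  B2 = {1, 2, 4, 7}  B3 = {1, 2, 3, 6}  B4 = {1, 3, 5, 6}
Tree: B1–B2, B1–B3, B3–B4
The largest bag has 4 vertices, giving width 3; this decomposition certifies tw(G) ≤ 3. For the lower bound, the 4 vertices {1, 2, 3, 4} are pairwise adjacent, and any tree decomposition puts a clique entirely inside one bag — forcing width ≥ 3. Combining the bounds, tw(G) = 3.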